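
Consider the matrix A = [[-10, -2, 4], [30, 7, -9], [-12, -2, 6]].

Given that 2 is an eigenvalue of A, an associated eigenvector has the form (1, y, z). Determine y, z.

We need (A - 2I)v = 0.
A - 2I = [[-12, -2, 4], [30, 5, -9], [-12, -2, 4]].
Row 1: (-12)·1 + (-2)·y + (4)·z = 0
Row 2: (30)·1 + (5)·y + (-9)·z = 0
Row 3: (-12)·1 + (-2)·y + (4)·z = 0
Solving gives y = -6, z = 0.
Check: A·(1, -6, 0) = (2, -12, 0) = 2·(1, -6, 0).

-6, 0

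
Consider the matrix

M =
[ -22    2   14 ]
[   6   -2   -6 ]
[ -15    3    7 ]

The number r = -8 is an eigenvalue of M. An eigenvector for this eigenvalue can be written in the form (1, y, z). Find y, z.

We need (M + 8I)v = 0.
M + 8I = [[-14, 2, 14], [6, 6, -6], [-15, 3, 15]].
Row 1: (-14)·1 + (2)·y + (14)·z = 0
Row 2: (6)·1 + (6)·y + (-6)·z = 0
Row 3: (-15)·1 + (3)·y + (15)·z = 0
Solving gives y = 0, z = 1.
Check: M·(1, 0, 1) = (-8, 0, -8) = -8·(1, 0, 1).

0, 1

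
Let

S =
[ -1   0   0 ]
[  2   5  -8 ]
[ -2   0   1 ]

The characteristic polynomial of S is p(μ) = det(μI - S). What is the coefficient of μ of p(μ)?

p(μ) = μ^3 - 5μ^2 - μ + 5.
The coefficient of μ is -1.

-1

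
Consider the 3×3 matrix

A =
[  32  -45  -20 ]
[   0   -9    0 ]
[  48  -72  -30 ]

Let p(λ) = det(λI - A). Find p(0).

p(0) = det(0·I − A) = det(−A) = (−1)^3·det(A).
det(A) = 0, so p(0) = 0.

0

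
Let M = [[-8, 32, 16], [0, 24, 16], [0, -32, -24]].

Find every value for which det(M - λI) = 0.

-8, -8, 8

Set up det(sI - M) = 0.
Expanding the 3×3 determinant: p(s) = s^3 + 8s^2 - 64s - 512.
Rational-root test: s = -8 gives p(-8) = 0.
Dividing by (s + 8) leaves s^2 - 64.
The quadratic factors as (s + 8)·(s - 8).
Eigenvalues: -8, -8, 8.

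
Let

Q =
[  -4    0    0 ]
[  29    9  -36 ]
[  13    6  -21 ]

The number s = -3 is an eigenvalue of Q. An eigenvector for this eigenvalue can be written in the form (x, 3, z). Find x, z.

0, 1

We need (Q + 3I)v = 0.
Q + 3I = [[-1, 0, 0], [29, 12, -36], [13, 6, -18]].
Row 1: (-1)·x + (0)·3 + (0)·z = 0
Row 2: (29)·x + (12)·3 + (-36)·z = 0
Row 3: (13)·x + (6)·3 + (-18)·z = 0
Solving gives x = 0, z = 1.
Check: Q·(0, 3, 1) = (0, -9, -3) = -3·(0, 3, 1).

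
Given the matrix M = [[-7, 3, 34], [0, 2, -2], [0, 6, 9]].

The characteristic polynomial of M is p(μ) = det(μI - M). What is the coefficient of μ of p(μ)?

-47

p(μ) = μ^3 - 4μ^2 - 47μ + 210.
The coefficient of μ is -47.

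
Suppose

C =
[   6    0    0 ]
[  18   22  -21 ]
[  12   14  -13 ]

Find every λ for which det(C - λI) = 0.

1, 6, 8

Compute the characteristic polynomial p(s) = det(sI - C).
Expanding along the first row, p(s) = s^3 - 15s^2 + 62s - 48.
Since p(6) = 0, s = 6 is a root.
Dividing by (s - 6) leaves s^2 - 9s + 8.
The quadratic factors as (s - 1)·(s - 8).
Eigenvalues: 1, 6, 8.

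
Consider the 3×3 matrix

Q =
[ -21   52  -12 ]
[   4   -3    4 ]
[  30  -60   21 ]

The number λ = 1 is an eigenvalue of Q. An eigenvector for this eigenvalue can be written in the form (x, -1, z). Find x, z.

-4, 3

We need (Q - 1I)v = 0.
Q - 1I = [[-22, 52, -12], [4, -4, 4], [30, -60, 20]].
Row 1: (-22)·x + (52)·-1 + (-12)·z = 0
Row 2: (4)·x + (-4)·-1 + (4)·z = 0
Row 3: (30)·x + (-60)·-1 + (20)·z = 0
Solving gives x = -4, z = 3.
Check: Q·(-4, -1, 3) = (-4, -1, 3) = 1·(-4, -1, 3).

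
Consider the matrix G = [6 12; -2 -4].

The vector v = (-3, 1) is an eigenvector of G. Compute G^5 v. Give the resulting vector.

(-96, 32)

First find the eigenvalue: Gv = (-6, 2) = 2·(-3, 1), so λ = 2.
Then G^5 v = λ^5·v = 2^5·(-3, 1) = 32·(-3, 1) = (-96, 32).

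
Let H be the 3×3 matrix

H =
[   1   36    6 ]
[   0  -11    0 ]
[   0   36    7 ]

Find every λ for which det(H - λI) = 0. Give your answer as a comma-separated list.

Set up det(sI - H) = 0.
Expanding the 3×3 determinant: p(s) = s^3 + 3s^2 - 81s + 77.
Since p(1) = 0, s = 1 is a root.
Factor out (s - 1): p(s) = (s - 1)·(s^2 + 4s - 77).
The quadratic factors as (s + 11)·(s - 7).
Eigenvalues: -11, 1, 7.

-11, 1, 7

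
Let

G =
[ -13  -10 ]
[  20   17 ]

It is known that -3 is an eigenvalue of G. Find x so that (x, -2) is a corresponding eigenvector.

2

We need (G + 3I)v = 0.
G + 3I = [[-10, -10], [20, 20]].
Row 1: (-10)·x + (-10)·-2 = 0
Row 2: (20)·x + (20)·-2 = 0
Solving gives x = 2.
Check: G·(2, -2) = (-6, 6) = -3·(2, -2).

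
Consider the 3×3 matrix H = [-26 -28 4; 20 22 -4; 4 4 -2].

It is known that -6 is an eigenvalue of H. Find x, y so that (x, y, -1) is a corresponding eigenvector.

4, -3

We need (H + 6I)v = 0.
H + 6I = [[-20, -28, 4], [20, 28, -4], [4, 4, 4]].
Row 1: (-20)·x + (-28)·y + (4)·-1 = 0
Row 2: (20)·x + (28)·y + (-4)·-1 = 0
Row 3: (4)·x + (4)·y + (4)·-1 = 0
Solving gives x = 4, y = -3.
Check: H·(4, -3, -1) = (-24, 18, 6) = -6·(4, -3, -1).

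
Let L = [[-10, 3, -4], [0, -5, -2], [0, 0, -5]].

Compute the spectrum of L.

-10, -5, -5

L is upper triangular, so its eigenvalues are the diagonal entries.
Diagonal: -10, -5, -5.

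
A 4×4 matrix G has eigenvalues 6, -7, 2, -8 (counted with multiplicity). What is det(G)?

det(G) is the product of the eigenvalues: (6) · (-7) · (2) · (-8) = 672.

672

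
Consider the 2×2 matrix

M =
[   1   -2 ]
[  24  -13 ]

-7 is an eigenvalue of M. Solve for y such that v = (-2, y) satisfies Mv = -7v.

-8

We need (M + 7I)v = 0.
M + 7I = [[8, -2], [24, -6]].
Row 1: (8)·-2 + (-2)·y = 0
Row 2: (24)·-2 + (-6)·y = 0
Solving gives y = -8.
Check: M·(-2, -8) = (14, 56) = -7·(-2, -8).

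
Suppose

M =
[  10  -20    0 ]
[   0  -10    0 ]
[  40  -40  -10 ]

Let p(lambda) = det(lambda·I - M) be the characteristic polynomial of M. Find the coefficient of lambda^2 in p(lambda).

10

The coefficient of lambda^2 of det(lambda·I - M) is −trace(M).
trace(M) = (10) + (-10) + (-10) = -10, so the coefficient is 10.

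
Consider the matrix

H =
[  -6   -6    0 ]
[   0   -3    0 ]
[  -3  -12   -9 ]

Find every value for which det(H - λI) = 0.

-9, -6, -3

The characteristic polynomial is p(r) = det(rI - H).
Expanding the 3×3 determinant: p(r) = r^3 + 18r^2 + 99r + 162.
Try r = -9: p(-9) = 0, so -9 is a root.
Factor out (r + 9): p(r) = (r + 9)·(r^2 + 9r + 18).
The quadratic factors as (r + 6)·(r + 3).
Eigenvalues: -9, -6, -3.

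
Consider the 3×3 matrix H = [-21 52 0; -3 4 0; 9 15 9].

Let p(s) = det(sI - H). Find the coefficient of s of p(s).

-81

p(s) = s^3 + 8s^2 - 81s - 648.
The coefficient of s is -81.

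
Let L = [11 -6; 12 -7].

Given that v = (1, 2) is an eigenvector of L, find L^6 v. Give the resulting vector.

(1, 2)

First find the eigenvalue: Lv = (-1, -2) = -1·(1, 2), so λ = -1.
Then L^6 v = λ^6·v = (-1)^6·(1, 2) = 1·(1, 2) = (1, 2).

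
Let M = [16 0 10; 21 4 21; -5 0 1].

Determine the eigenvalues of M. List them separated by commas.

Compute the characteristic polynomial p(μ) = det(μI - M).
Expanding the 3×3 determinant: p(μ) = μ^3 - 21μ^2 + 134μ - 264.
Rational-root test: μ = 4 gives p(4) = 0.
Dividing by (μ - 4) leaves μ^2 - 17μ + 66.
The quadratic factors as (μ - 6)·(μ - 11).
Eigenvalues: 4, 6, 11.

4, 6, 11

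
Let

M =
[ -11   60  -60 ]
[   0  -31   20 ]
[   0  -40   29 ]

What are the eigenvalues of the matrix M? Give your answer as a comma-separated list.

The characteristic polynomial is p(λ) = det(λI - M).
Cofactor expansion gives p(λ) = λ^3 + 13λ^2 - 77λ - 1089.
Try λ = 9: p(9) = 0, so 9 is a root.
Factor out (λ - 9): p(λ) = (λ - 9)·(λ^2 + 22λ + 121).
The quadratic factor is (λ + 11)^2.
Eigenvalues: -11, -11, 9.

-11, -11, 9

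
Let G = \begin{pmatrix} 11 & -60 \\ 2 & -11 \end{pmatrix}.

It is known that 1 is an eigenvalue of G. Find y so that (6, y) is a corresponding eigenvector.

We need (G - 1I)v = 0.
G - 1I = [[10, -60], [2, -12]].
Row 1: (10)·6 + (-60)·y = 0
Row 2: (2)·6 + (-12)·y = 0
Solving gives y = 1.
Check: G·(6, 1) = (6, 1) = 1·(6, 1).

1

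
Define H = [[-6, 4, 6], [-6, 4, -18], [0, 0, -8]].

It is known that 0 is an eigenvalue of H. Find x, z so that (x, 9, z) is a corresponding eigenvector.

6, 0

We need (H)v = 0.
H = [[-6, 4, 6], [-6, 4, -18], [0, 0, -8]].
Row 1: (-6)·x + (4)·9 + (6)·z = 0
Row 2: (-6)·x + (4)·9 + (-18)·z = 0
Row 3: (0)·x + (0)·9 + (-8)·z = 0
Solving gives x = 6, z = 0.
Check: H·(6, 9, 0) = (0, 0, 0) = 0·(6, 9, 0).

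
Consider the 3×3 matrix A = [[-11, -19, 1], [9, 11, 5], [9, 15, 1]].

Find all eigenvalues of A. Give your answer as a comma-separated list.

Compute the characteristic polynomial p(t) = det(tI - A).
Expanding along the first row, p(t) = t^3 - t^2 - 34t - 56.
Since p(7) = 0, t = 7 is a root.
Factor out (t - 7): p(t) = (t - 7)·(t^2 + 6t + 8).
The quadratic factors as (t + 4)·(t + 2).
Eigenvalues: -4, -2, 7.

-4, -2, 7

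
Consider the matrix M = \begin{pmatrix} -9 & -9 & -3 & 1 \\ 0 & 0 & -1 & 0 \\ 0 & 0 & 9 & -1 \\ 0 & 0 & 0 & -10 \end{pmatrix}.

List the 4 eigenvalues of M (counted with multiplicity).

-10, -9, 0, 9

M is upper triangular, so its eigenvalues are the diagonal entries.
Diagonal: -9, 0, 9, -10.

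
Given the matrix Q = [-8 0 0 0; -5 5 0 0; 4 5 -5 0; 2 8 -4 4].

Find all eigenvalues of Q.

-8, -5, 4, 5

Q is lower triangular, so its eigenvalues are the diagonal entries.
Diagonal: -8, 5, -5, 4.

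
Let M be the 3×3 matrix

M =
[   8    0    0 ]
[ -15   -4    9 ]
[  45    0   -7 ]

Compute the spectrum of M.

Set up det(tI - M) = 0.
Cofactor expansion gives p(t) = t^3 + 3t^2 - 60t - 224.
Rational-root test: t = -4 gives p(-4) = 0.
Dividing by (t + 4) leaves t^2 - t - 56.
The quadratic factors as (t + 7)·(t - 8).
Eigenvalues: -7, -4, 8.

-7, -4, 8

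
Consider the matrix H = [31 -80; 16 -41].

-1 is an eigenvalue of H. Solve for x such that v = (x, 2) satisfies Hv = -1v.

We need (H + 1I)v = 0.
H + 1I = [[32, -80], [16, -40]].
Row 1: (32)·x + (-80)·2 = 0
Row 2: (16)·x + (-40)·2 = 0
Solving gives x = 5.
Check: H·(5, 2) = (-5, -2) = -1·(5, 2).

5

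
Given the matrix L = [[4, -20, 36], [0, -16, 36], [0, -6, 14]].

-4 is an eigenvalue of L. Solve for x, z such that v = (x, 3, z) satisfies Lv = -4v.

We need (L + 4I)v = 0.
L + 4I = [[8, -20, 36], [0, -12, 36], [0, -6, 18]].
Row 1: (8)·x + (-20)·3 + (36)·z = 0
Row 2: (0)·x + (-12)·3 + (36)·z = 0
Row 3: (0)·x + (-6)·3 + (18)·z = 0
Solving gives x = 3, z = 1.
Check: L·(3, 3, 1) = (-12, -12, -4) = -4·(3, 3, 1).

3, 1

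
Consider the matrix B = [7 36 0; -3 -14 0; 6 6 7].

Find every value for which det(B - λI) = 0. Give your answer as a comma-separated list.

-5, -2, 7

Compute the characteristic polynomial p(λ) = det(λI - B).
Cofactor expansion gives p(λ) = λ^3 - 39λ - 70.
Since p(-2) = 0, λ = -2 is a root.
Factor out (λ + 2): p(λ) = (λ + 2)·(λ^2 - 2λ - 35).
The quadratic factors as (λ + 5)·(λ - 7).
Eigenvalues: -5, -2, 7.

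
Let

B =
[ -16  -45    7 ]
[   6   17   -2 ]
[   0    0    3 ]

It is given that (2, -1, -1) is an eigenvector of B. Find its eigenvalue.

Compute Bv: B·(2, -1, -1) = (6, -3, -3).
Since Bv = λv, compare component 1: 6 = λ·2, so λ = 3.

3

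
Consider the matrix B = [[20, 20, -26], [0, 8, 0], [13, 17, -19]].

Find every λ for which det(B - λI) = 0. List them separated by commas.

-6, 7, 8

The characteristic polynomial is p(λ) = det(λI - B).
Cofactor expansion gives p(λ) = λ^3 - 9λ^2 - 34λ + 336.
Rational-root test: λ = 7 gives p(7) = 0.
Dividing by (λ - 7) leaves λ^2 - 2λ - 48.
The quadratic factors as (λ + 6)·(λ - 8).
Eigenvalues: -6, 7, 8.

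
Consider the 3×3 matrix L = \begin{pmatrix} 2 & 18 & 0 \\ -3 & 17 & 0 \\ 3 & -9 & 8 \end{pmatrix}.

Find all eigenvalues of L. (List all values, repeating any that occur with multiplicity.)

Compute the characteristic polynomial p(r) = det(rI - L).
Expanding the 3×3 determinant: p(r) = r^3 - 27r^2 + 240r - 704.
Try r = 8: p(8) = 0, so 8 is a root.
Factor out (r - 8): p(r) = (r - 8)·(r^2 - 19r + 88).
The quadratic factors as (r - 8)·(r - 11).
Eigenvalues: 8, 8, 11.

8, 8, 11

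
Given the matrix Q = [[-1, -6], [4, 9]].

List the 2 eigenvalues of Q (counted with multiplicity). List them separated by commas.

det(Q - tI) = (-1 - t)(9 - t) - (-6)·(4) = t^2 - 8t + 15.
This factors as (t - 3)·(t - 5) = 0.
Eigenvalues: 3, 5.

3, 5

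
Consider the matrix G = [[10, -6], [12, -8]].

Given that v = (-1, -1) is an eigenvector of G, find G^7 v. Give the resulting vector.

First find the eigenvalue: Gv = (-4, -4) = 4·(-1, -1), so λ = 4.
Then G^7 v = λ^7·v = 4^7·(-1, -1) = 16384·(-1, -1) = (-16384, -16384).

(-16384, -16384)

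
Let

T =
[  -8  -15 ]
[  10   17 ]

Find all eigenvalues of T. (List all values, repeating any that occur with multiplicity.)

det(T - sI) = (-8 - s)(17 - s) - (-15)·(10) = s^2 - 9s + 14.
This factors as (s - 2)·(s - 7) = 0.
Eigenvalues: 2, 7.

2, 7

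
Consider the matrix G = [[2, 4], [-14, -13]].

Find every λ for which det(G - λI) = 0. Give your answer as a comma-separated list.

-6, -5

det(G - rI) = (2 - r)(-13 - r) - (4)·(-14) = r^2 + 11r + 30.
This factors as (r + 6)·(r + 5) = 0.
Eigenvalues: -6, -5.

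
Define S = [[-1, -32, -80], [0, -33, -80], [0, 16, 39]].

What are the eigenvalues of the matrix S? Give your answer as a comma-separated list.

-1, -1, 7

Compute the characteristic polynomial p(lambda) = det(lambda·I - S).
Expanding along the first row, p(lambda) = lambda^3 - 5·lambda^2 - 13·lambda - 7.
Since p(-1) = 0, lambda = -1 is a root.
Factor out (lambda + 1): p(lambda) = (lambda + 1)·(lambda^2 - 6·lambda - 7).
The quadratic factors as (lambda + 1)·(lambda - 7).
Eigenvalues: -1, -1, 7.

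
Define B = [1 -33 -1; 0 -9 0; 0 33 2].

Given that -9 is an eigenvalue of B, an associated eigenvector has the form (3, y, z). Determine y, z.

We need (B + 9I)v = 0.
B + 9I = [[10, -33, -1], [0, 0, 0], [0, 33, 11]].
Row 1: (10)·3 + (-33)·y + (-1)·z = 0
Row 2: (0)·3 + (0)·y + (0)·z = 0
Row 3: (0)·3 + (33)·y + (11)·z = 0
Solving gives y = 1, z = -3.
Check: B·(3, 1, -3) = (-27, -9, 27) = -9·(3, 1, -3).

1, -3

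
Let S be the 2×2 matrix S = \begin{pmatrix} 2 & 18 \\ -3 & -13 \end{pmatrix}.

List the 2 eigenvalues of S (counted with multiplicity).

det(S - λI) = (2 - λ)(-13 - λ) - (18)·(-3) = λ^2 + 11λ + 28.
This factors as (λ + 7)·(λ + 4) = 0.
Eigenvalues: -7, -4.

-7, -4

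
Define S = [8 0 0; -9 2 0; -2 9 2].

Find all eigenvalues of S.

S is lower triangular, so its eigenvalues are the diagonal entries.
Diagonal: 8, 2, 2.

2, 2, 8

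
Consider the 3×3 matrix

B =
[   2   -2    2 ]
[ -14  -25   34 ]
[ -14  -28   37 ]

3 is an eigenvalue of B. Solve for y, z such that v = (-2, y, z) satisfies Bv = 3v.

1, 0

We need (B - 3I)v = 0.
B - 3I = [[-1, -2, 2], [-14, -28, 34], [-14, -28, 34]].
Row 1: (-1)·-2 + (-2)·y + (2)·z = 0
Row 2: (-14)·-2 + (-28)·y + (34)·z = 0
Row 3: (-14)·-2 + (-28)·y + (34)·z = 0
Solving gives y = 1, z = 0.
Check: B·(-2, 1, 0) = (-6, 3, 0) = 3·(-2, 1, 0).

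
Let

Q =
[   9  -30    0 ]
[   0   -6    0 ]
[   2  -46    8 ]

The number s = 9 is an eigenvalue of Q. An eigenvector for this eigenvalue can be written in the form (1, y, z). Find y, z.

We need (Q - 9I)v = 0.
Q - 9I = [[0, -30, 0], [0, -15, 0], [2, -46, -1]].
Row 1: (0)·1 + (-30)·y + (0)·z = 0
Row 2: (0)·1 + (-15)·y + (0)·z = 0
Row 3: (2)·1 + (-46)·y + (-1)·z = 0
Solving gives y = 0, z = 2.
Check: Q·(1, 0, 2) = (9, 0, 18) = 9·(1, 0, 2).

0, 2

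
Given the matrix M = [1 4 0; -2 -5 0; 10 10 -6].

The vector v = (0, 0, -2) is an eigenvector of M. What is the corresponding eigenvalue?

-6

Compute Mv: M·(0, 0, -2) = (0, 0, 12).
Since Mv = λv, compare component 3: 12 = λ·-2, so λ = -6.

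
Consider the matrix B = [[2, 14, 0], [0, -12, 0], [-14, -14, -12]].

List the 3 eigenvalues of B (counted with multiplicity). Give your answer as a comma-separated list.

Compute the characteristic polynomial p(μ) = det(μI - B).
Expanding along the first row, p(μ) = μ^3 + 22μ^2 + 96μ - 288.
Rational-root test: μ = 2 gives p(2) = 0.
Factor out (μ - 2): p(μ) = (μ - 2)·(μ^2 + 24μ + 144).
The quadratic factor is (μ + 12)^2.
Eigenvalues: -12, -12, 2.

-12, -12, 2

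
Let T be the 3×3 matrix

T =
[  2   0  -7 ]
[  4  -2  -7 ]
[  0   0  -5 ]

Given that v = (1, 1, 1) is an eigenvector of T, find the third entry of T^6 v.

15625

First find the eigenvalue: Tv = (-5, -5, -5) = -5·(1, 1, 1), so λ = -5.
Then T^6 v = λ^6·v = (-5)^6·(1, 1, 1) = 15625·(1, 1, 1) = (15625, 15625, 15625).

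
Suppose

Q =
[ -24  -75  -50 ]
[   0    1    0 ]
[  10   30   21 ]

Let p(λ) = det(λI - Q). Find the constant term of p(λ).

4

p(λ) = λ^3 + 2λ^2 - 7λ + 4.
The constant term is 4.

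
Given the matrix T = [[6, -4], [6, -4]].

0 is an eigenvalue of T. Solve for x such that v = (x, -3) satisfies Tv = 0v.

We need (T)v = 0.
T = [[6, -4], [6, -4]].
Row 1: (6)·x + (-4)·-3 = 0
Row 2: (6)·x + (-4)·-3 = 0
Solving gives x = -2.
Check: T·(-2, -3) = (0, 0) = 0·(-2, -3).

-2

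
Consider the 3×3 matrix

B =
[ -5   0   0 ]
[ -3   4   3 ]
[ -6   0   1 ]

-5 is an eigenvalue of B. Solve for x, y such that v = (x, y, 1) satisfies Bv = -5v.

1, 0

We need (B + 5I)v = 0.
B + 5I = [[0, 0, 0], [-3, 9, 3], [-6, 0, 6]].
Row 1: (0)·x + (0)·y + (0)·1 = 0
Row 2: (-3)·x + (9)·y + (3)·1 = 0
Row 3: (-6)·x + (0)·y + (6)·1 = 0
Solving gives x = 1, y = 0.
Check: B·(1, 0, 1) = (-5, 0, -5) = -5·(1, 0, 1).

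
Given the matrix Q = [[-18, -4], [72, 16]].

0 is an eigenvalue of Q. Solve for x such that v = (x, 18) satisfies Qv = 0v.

-4

We need (Q)v = 0.
Q = [[-18, -4], [72, 16]].
Row 1: (-18)·x + (-4)·18 = 0
Row 2: (72)·x + (16)·18 = 0
Solving gives x = -4.
Check: Q·(-4, 18) = (0, 0) = 0·(-4, 18).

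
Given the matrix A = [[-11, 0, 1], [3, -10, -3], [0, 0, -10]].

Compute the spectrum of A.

Set up det(lambda·I - A) = 0.
Expanding the 3×3 determinant: p(lambda) = lambda^3 + 31·lambda^2 + 320·lambda + 1100.
Rational-root test: lambda = -10 gives p(-10) = 0.
Factor out (lambda + 10): p(lambda) = (lambda + 10)·(lambda^2 + 21·lambda + 110).
The quadratic factors as (lambda + 11)·(lambda + 10).
Eigenvalues: -11, -10, -10.

-11, -10, -10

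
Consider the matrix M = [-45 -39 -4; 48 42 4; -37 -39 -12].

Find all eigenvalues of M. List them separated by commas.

-10, -8, 3

Compute the characteristic polynomial p(t) = det(tI - M).
Cofactor expansion gives p(t) = t^3 + 15t^2 + 26t - 240.
Since p(-10) = 0, t = -10 is a root.
Factor out (t + 10): p(t) = (t + 10)·(t^2 + 5t - 24).
The quadratic factors as (t + 8)·(t - 3).
Eigenvalues: -10, -8, 3.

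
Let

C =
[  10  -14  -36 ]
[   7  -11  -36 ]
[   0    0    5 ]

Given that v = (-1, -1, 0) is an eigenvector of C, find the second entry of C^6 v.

-4096

First find the eigenvalue: Cv = (4, 4, 0) = -4·(-1, -1, 0), so λ = -4.
Then C^6 v = λ^6·v = (-4)^6·(-1, -1, 0) = 4096·(-1, -1, 0) = (-4096, -4096, 0).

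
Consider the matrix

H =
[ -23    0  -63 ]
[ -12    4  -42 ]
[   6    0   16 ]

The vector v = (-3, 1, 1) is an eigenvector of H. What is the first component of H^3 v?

First find the eigenvalue: Hv = (6, -2, -2) = -2·(-3, 1, 1), so λ = -2.
Then H^3 v = λ^3·v = (-2)^3·(-3, 1, 1) = -8·(-3, 1, 1) = (24, -8, -8).

24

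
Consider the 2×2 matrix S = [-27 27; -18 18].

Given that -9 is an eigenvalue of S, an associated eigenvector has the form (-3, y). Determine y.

We need (S + 9I)v = 0.
S + 9I = [[-18, 27], [-18, 27]].
Row 1: (-18)·-3 + (27)·y = 0
Row 2: (-18)·-3 + (27)·y = 0
Solving gives y = -2.
Check: S·(-3, -2) = (27, 18) = -9·(-3, -2).

-2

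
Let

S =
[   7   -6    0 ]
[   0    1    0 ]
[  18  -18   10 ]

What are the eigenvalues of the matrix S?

Compute the characteristic polynomial p(λ) = det(λI - S).
Cofactor expansion gives p(λ) = λ^3 - 18λ^2 + 87λ - 70.
Since p(1) = 0, λ = 1 is a root.
Factor out (λ - 1): p(λ) = (λ - 1)·(λ^2 - 17λ + 70).
The quadratic factors as (λ - 7)·(λ - 10).
Eigenvalues: 1, 7, 10.

1, 7, 10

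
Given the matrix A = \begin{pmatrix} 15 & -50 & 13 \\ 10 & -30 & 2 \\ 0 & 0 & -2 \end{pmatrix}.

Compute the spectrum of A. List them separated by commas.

-10, -5, -2

The characteristic polynomial is p(λ) = det(λI - A).
Expanding along the first row, p(λ) = λ^3 + 17λ^2 + 80λ + 100.
Rational-root test: λ = -5 gives p(-5) = 0.
Dividing by (λ + 5) leaves λ^2 + 12λ + 20.
The quadratic factors as (λ + 10)·(λ + 2).
Eigenvalues: -10, -5, -2.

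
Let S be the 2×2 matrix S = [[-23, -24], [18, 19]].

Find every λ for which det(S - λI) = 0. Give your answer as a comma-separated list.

-5, 1

det(S - lambda·I) = (-23 - lambda)(19 - lambda) - (-24)·(18) = lambda^2 + 4·lambda - 5.
This factors as (lambda + 5)·(lambda - 1) = 0.
Eigenvalues: -5, 1.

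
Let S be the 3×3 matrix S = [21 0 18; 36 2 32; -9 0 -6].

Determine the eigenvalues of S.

Compute the characteristic polynomial p(t) = det(tI - S).
Cofactor expansion gives p(t) = t^3 - 17t^2 + 66t - 72.
Since p(2) = 0, t = 2 is a root.
Dividing by (t - 2) leaves t^2 - 15t + 36.
The quadratic factors as (t - 3)·(t - 12).
Eigenvalues: 2, 3, 12.

2, 3, 12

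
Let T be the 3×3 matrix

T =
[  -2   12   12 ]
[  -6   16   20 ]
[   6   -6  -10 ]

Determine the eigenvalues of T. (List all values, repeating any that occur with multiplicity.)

-4, -2, 10

Compute the characteristic polynomial p(lambda) = det(lambda·I - T).
Cofactor expansion gives p(lambda) = lambda^3 - 4·lambda^2 - 52·lambda - 80.
Rational-root test: lambda = -2 gives p(-2) = 0.
Factor out (lambda + 2): p(lambda) = (lambda + 2)·(lambda^2 - 6·lambda - 40).
The quadratic factors as (lambda + 4)·(lambda - 10).
Eigenvalues: -4, -2, 10.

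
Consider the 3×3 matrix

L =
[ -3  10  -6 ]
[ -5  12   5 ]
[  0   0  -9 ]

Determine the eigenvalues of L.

The characteristic polynomial is p(t) = det(tI - L).
Expanding along the first row, p(t) = t^3 - 67t + 126.
Try t = 7: p(7) = 0, so 7 is a root.
Dividing by (t - 7) leaves t^2 + 7t - 18.
The quadratic factors as (t + 9)·(t - 2).
Eigenvalues: -9, 2, 7.

-9, 2, 7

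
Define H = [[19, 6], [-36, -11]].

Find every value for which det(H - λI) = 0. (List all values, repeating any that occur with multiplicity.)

det(H - lambda·I) = (19 - lambda)(-11 - lambda) - (6)·(-36) = lambda^2 - 8·lambda + 7.
This factors as (lambda - 1)·(lambda - 7) = 0.
Eigenvalues: 1, 7.

1, 7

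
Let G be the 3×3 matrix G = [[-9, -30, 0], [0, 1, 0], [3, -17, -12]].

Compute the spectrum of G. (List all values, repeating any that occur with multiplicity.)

-12, -9, 1

Set up det(rI - G) = 0.
Cofactor expansion gives p(r) = r^3 + 20r^2 + 87r - 108.
Rational-root test: r = -9 gives p(-9) = 0.
Factor out (r + 9): p(r) = (r + 9)·(r^2 + 11r - 12).
The quadratic factors as (r + 12)·(r - 1).
Eigenvalues: -12, -9, 1.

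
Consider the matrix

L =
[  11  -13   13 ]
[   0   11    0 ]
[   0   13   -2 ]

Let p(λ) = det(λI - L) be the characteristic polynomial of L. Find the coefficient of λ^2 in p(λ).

The coefficient of λ^2 of det(λI - L) is −trace(L).
trace(L) = (11) + (11) + (-2) = 20, so the coefficient is -20.

-20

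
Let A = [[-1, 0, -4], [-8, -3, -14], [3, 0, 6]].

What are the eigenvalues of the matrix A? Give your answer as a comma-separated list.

-3, 2, 3

Compute the characteristic polynomial p(λ) = det(λI - A).
Expanding the 3×3 determinant: p(λ) = λ^3 - 2λ^2 - 9λ + 18.
Rational-root test: λ = 2 gives p(2) = 0.
Dividing by (λ - 2) leaves λ^2 - 9.
The quadratic factors as (λ + 3)·(λ - 3).
Eigenvalues: -3, 2, 3.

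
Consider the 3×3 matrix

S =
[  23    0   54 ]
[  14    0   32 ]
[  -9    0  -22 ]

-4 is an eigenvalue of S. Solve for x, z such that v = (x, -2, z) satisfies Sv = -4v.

We need (S + 4I)v = 0.
S + 4I = [[27, 0, 54], [14, 4, 32], [-9, 0, -18]].
Row 1: (27)·x + (0)·-2 + (54)·z = 0
Row 2: (14)·x + (4)·-2 + (32)·z = 0
Row 3: (-9)·x + (0)·-2 + (-18)·z = 0
Solving gives x = -4, z = 2.
Check: S·(-4, -2, 2) = (16, 8, -8) = -4·(-4, -2, 2).

-4, 2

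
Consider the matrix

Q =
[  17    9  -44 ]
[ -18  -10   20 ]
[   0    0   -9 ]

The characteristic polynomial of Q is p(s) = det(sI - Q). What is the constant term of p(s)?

p(s) = s^3 + 2s^2 - 71s - 72.
The constant term is -72.

-72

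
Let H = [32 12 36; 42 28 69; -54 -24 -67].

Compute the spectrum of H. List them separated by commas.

-8, -4, 5

The characteristic polynomial is p(lambda) = det(lambda·I - H).
Expanding along the first row, p(lambda) = lambda^3 + 7·lambda^2 - 28·lambda - 160.
Rational-root test: lambda = -4 gives p(-4) = 0.
Factor out (lambda + 4): p(lambda) = (lambda + 4)·(lambda^2 + 3·lambda - 40).
The quadratic factors as (lambda + 8)·(lambda - 5).
Eigenvalues: -8, -4, 5.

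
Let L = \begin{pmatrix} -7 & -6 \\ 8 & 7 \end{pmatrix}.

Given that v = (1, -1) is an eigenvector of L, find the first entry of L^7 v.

-1

First find the eigenvalue: Lv = (-1, 1) = -1·(1, -1), so λ = -1.
Then L^7 v = λ^7·v = (-1)^7·(1, -1) = -1·(1, -1) = (-1, 1).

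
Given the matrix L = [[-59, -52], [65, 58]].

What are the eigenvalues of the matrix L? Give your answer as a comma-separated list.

-7, 6

det(L - λI) = (-59 - λ)(58 - λ) - (-52)·(65) = λ^2 + λ - 42.
This factors as (λ + 7)·(λ - 6) = 0.
Eigenvalues: -7, 6.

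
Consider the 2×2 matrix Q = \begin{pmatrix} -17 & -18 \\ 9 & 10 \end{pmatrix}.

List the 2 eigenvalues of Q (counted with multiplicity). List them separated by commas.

-8, 1

det(Q - tI) = (-17 - t)(10 - t) - (-18)·(9) = t^2 + 7t - 8.
This factors as (t + 8)·(t - 1) = 0.
Eigenvalues: -8, 1.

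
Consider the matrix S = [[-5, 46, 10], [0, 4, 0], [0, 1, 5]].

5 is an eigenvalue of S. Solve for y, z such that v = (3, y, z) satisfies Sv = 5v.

0, 3

We need (S - 5I)v = 0.
S - 5I = [[-10, 46, 10], [0, -1, 0], [0, 1, 0]].
Row 1: (-10)·3 + (46)·y + (10)·z = 0
Row 2: (0)·3 + (-1)·y + (0)·z = 0
Row 3: (0)·3 + (1)·y + (0)·z = 0
Solving gives y = 0, z = 3.
Check: S·(3, 0, 3) = (15, 0, 15) = 5·(3, 0, 3).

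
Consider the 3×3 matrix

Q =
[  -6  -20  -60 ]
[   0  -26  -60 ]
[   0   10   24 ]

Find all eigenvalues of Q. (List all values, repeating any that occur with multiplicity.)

-6, -6, 4

Set up det(rI - Q) = 0.
Cofactor expansion gives p(r) = r^3 + 8r^2 - 12r - 144.
Rational-root test: r = 4 gives p(4) = 0.
Dividing by (r - 4) leaves r^2 + 12r + 36.
The quadratic factor is (r + 6)^2.
Eigenvalues: -6, -6, 4.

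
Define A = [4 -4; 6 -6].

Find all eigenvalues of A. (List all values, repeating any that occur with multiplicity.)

-2, 0

det(A - lambda·I) = (4 - lambda)(-6 - lambda) - (-4)·(6) = lambda^2 + 2·lambda.
This factors as (lambda + 2)·lambda = 0.
Eigenvalues: -2, 0.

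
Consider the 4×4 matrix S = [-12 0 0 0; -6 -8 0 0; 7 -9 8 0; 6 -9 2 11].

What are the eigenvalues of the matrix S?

S is lower triangular, so its eigenvalues are the diagonal entries.
Diagonal: -12, -8, 8, 11.

-12, -8, 8, 11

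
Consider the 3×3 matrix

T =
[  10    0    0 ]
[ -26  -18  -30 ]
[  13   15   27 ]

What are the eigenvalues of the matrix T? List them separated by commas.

Set up det(lambda·I - T) = 0.
Expanding the 3×3 determinant: p(lambda) = lambda^3 - 19·lambda^2 + 54·lambda + 360.
Since p(-3) = 0, lambda = -3 is a root.
Factor out (lambda + 3): p(lambda) = (lambda + 3)·(lambda^2 - 22·lambda + 120).
The quadratic factors as (lambda - 10)·(lambda - 12).
Eigenvalues: -3, 10, 12.

-3, 10, 12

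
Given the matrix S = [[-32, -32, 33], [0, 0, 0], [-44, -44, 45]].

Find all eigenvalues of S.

0, 1, 12

Compute the characteristic polynomial p(λ) = det(λI - S).
Expanding the 3×3 determinant: p(λ) = λ^3 - 13λ^2 + 12λ.
Try λ = 1: p(1) = 0, so 1 is a root.
Dividing by (λ - 1) leaves λ^2 - 12λ.
The quadratic factors as λ·(λ - 12).
Eigenvalues: 0, 1, 12.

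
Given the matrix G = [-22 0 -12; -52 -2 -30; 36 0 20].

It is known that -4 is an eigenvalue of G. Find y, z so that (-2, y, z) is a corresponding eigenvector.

-7, 3

We need (G + 4I)v = 0.
G + 4I = [[-18, 0, -12], [-52, 2, -30], [36, 0, 24]].
Row 1: (-18)·-2 + (0)·y + (-12)·z = 0
Row 2: (-52)·-2 + (2)·y + (-30)·z = 0
Row 3: (36)·-2 + (0)·y + (24)·z = 0
Solving gives y = -7, z = 3.
Check: G·(-2, -7, 3) = (8, 28, -12) = -4·(-2, -7, 3).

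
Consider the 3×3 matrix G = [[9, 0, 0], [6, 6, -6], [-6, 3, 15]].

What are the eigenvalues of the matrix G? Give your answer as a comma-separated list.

9, 9, 12

The characteristic polynomial is p(r) = det(rI - G).
Expanding along the first row, p(r) = r^3 - 30r^2 + 297r - 972.
Rational-root test: r = 12 gives p(12) = 0.
Dividing by (r - 12) leaves r^2 - 18r + 81.
The quadratic factor is (r - 9)^2.
Eigenvalues: 9, 9, 12.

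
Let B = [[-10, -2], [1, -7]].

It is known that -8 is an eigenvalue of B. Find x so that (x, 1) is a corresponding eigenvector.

We need (B + 8I)v = 0.
B + 8I = [[-2, -2], [1, 1]].
Row 1: (-2)·x + (-2)·1 = 0
Row 2: (1)·x + (1)·1 = 0
Solving gives x = -1.
Check: B·(-1, 1) = (8, -8) = -8·(-1, 1).

-1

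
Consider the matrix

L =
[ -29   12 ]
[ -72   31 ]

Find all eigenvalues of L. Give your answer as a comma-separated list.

-5, 7

det(L - rI) = (-29 - r)(31 - r) - (12)·(-72) = r^2 - 2r - 35.
This factors as (r + 5)·(r - 7) = 0.
Eigenvalues: -5, 7.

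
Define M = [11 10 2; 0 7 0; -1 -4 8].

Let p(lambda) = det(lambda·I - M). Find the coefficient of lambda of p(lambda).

223

p(lambda) = lambda^3 - 26·lambda^2 + 223·lambda - 630.
The coefficient of lambda is 223.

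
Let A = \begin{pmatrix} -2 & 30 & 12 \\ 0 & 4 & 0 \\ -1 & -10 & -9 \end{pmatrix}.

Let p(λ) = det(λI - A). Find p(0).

p(0) = det(0·I − A) = det(−A) = (−1)^3·det(A).
det(A) = 120, so p(0) = -120.

-120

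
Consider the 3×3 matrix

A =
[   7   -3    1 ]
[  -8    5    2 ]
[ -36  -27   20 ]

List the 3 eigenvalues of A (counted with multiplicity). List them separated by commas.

The characteristic polynomial is p(s) = det(sI - A).
Cofactor expansion gives p(s) = s^3 - 32s^2 + 341s - 1210.
Try s = 10: p(10) = 0, so 10 is a root.
Dividing by (s - 10) leaves s^2 - 22s + 121.
The quadratic factor is (s - 11)^2.
Eigenvalues: 10, 11, 11.

10, 11, 11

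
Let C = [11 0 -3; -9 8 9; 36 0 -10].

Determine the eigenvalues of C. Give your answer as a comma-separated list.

-1, 2, 8

The characteristic polynomial is p(μ) = det(μI - C).
Expanding along the first row, p(μ) = μ^3 - 9μ^2 + 6μ + 16.
Since p(-1) = 0, μ = -1 is a root.
Factor out (μ + 1): p(μ) = (μ + 1)·(μ^2 - 10μ + 16).
The quadratic factors as (μ - 2)·(μ - 8).
Eigenvalues: -1, 2, 8.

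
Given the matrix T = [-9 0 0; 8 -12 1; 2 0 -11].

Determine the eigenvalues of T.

Set up det(λI - T) = 0.
Cofactor expansion gives p(λ) = λ^3 + 32λ^2 + 339λ + 1188.
Try λ = -12: p(-12) = 0, so -12 is a root.
Factor out (λ + 12): p(λ) = (λ + 12)·(λ^2 + 20λ + 99).
The quadratic factors as (λ + 11)·(λ + 9).
Eigenvalues: -12, -11, -9.

-12, -11, -9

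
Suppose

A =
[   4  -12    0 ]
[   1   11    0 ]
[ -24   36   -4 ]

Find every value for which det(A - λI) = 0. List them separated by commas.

-4, 7, 8

Set up det(μI - A) = 0.
Cofactor expansion gives p(μ) = μ^3 - 11μ^2 - 4μ + 224.
Since p(-4) = 0, μ = -4 is a root.
Dividing by (μ + 4) leaves μ^2 - 15μ + 56.
The quadratic factors as (μ - 7)·(μ - 8).
Eigenvalues: -4, 7, 8.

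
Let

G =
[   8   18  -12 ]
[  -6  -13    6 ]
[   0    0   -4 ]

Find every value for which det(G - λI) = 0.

Set up det(sI - G) = 0.
Cofactor expansion gives p(s) = s^3 + 9s^2 + 24s + 16.
Try s = -4: p(-4) = 0, so -4 is a root.
Factor out (s + 4): p(s) = (s + 4)·(s^2 + 5s + 4).
The quadratic factors as (s + 4)·(s + 1).
Eigenvalues: -4, -4, -1.

-4, -4, -1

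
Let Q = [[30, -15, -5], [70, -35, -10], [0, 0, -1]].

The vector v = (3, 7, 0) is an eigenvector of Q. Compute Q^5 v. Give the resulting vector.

(-9375, -21875, 0)

First find the eigenvalue: Qv = (-15, -35, 0) = -5·(3, 7, 0), so λ = -5.
Then Q^5 v = λ^5·v = (-5)^5·(3, 7, 0) = -3125·(3, 7, 0) = (-9375, -21875, 0).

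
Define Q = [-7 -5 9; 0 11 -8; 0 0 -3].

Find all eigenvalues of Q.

Q is upper triangular, so its eigenvalues are the diagonal entries.
Diagonal: -7, 11, -3.

-7, -3, 11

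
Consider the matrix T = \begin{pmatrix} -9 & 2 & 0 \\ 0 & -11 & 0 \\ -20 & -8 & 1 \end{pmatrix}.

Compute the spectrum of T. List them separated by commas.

Compute the characteristic polynomial p(λ) = det(λI - T).
Expanding along the first row, p(λ) = λ^3 + 19λ^2 + 79λ - 99.
Since p(-9) = 0, λ = -9 is a root.
Dividing by (λ + 9) leaves λ^2 + 10λ - 11.
The quadratic factors as (λ + 11)·(λ - 1).
Eigenvalues: -11, -9, 1.

-11, -9, 1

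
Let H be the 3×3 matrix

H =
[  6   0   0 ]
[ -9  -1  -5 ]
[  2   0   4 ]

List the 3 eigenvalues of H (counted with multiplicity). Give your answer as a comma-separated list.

Compute the characteristic polynomial p(λ) = det(λI - H).
Expanding the 3×3 determinant: p(λ) = λ^3 - 9λ^2 + 14λ + 24.
Try λ = 6: p(6) = 0, so 6 is a root.
Dividing by (λ - 6) leaves λ^2 - 3λ - 4.
The quadratic factors as (λ + 1)·(λ - 4).
Eigenvalues: -1, 4, 6.

-1, 4, 6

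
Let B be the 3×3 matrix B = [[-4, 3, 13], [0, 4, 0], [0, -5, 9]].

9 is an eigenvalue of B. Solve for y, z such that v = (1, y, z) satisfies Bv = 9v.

We need (B - 9I)v = 0.
B - 9I = [[-13, 3, 13], [0, -5, 0], [0, -5, 0]].
Row 1: (-13)·1 + (3)·y + (13)·z = 0
Row 2: (0)·1 + (-5)·y + (0)·z = 0
Row 3: (0)·1 + (-5)·y + (0)·z = 0
Solving gives y = 0, z = 1.
Check: B·(1, 0, 1) = (9, 0, 9) = 9·(1, 0, 1).

0, 1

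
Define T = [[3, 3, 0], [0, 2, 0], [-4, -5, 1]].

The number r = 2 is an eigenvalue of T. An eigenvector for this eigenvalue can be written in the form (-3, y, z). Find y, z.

We need (T - 2I)v = 0.
T - 2I = [[1, 3, 0], [0, 0, 0], [-4, -5, -1]].
Row 1: (1)·-3 + (3)·y + (0)·z = 0
Row 2: (0)·-3 + (0)·y + (0)·z = 0
Row 3: (-4)·-3 + (-5)·y + (-1)·z = 0
Solving gives y = 1, z = 7.
Check: T·(-3, 1, 7) = (-6, 2, 14) = 2·(-3, 1, 7).

1, 7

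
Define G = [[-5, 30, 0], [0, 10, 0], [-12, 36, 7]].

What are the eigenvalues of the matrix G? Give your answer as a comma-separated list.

-5, 7, 10

Set up det(sI - G) = 0.
Expanding along the first row, p(s) = s^3 - 12s^2 - 15s + 350.
Since p(-5) = 0, s = -5 is a root.
Factor out (s + 5): p(s) = (s + 5)·(s^2 - 17s + 70).
The quadratic factors as (s - 7)·(s - 10).
Eigenvalues: -5, 7, 10.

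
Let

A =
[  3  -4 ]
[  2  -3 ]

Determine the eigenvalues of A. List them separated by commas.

det(A - μI) = (3 - μ)(-3 - μ) - (-4)·(2) = μ^2 - 1.
This factors as (μ + 1)·(μ - 1) = 0.
Eigenvalues: -1, 1.

-1, 1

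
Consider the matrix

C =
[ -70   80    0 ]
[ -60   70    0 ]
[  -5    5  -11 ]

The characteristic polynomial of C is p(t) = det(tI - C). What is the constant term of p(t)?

p(t) = t^3 + 11t^2 - 100t - 1100.
The constant term is -1100.

-1100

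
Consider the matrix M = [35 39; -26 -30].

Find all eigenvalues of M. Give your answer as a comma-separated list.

-4, 9

det(M - tI) = (35 - t)(-30 - t) - (39)·(-26) = t^2 - 5t - 36.
This factors as (t + 4)·(t - 9) = 0.
Eigenvalues: -4, 9.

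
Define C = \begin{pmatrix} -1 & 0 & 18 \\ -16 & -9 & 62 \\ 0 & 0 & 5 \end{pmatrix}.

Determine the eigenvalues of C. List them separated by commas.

Compute the characteristic polynomial p(t) = det(tI - C).
Expanding along the first row, p(t) = t^3 + 5t^2 - 41t - 45.
Try t = -1: p(-1) = 0, so -1 is a root.
Factor out (t + 1): p(t) = (t + 1)·(t^2 + 4t - 45).
The quadratic factors as (t + 9)·(t - 5).
Eigenvalues: -9, -1, 5.

-9, -1, 5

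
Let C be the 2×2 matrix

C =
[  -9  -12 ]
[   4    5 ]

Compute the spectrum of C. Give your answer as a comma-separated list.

-3, -1

det(C - λI) = (-9 - λ)(5 - λ) - (-12)·(4) = λ^2 + 4λ + 3.
This factors as (λ + 3)·(λ + 1) = 0.
Eigenvalues: -3, -1.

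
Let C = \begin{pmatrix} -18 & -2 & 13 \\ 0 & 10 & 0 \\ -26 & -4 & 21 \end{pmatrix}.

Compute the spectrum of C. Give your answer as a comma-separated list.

Compute the characteristic polynomial p(λ) = det(λI - C).
Expanding along the first row, p(λ) = λ^3 - 13λ^2 - 10λ + 400.
Try λ = -5: p(-5) = 0, so -5 is a root.
Dividing by (λ + 5) leaves λ^2 - 18λ + 80.
The quadratic factors as (λ - 8)·(λ - 10).
Eigenvalues: -5, 8, 10.

-5, 8, 10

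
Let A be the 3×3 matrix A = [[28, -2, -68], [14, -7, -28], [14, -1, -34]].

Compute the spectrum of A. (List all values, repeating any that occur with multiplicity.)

Set up det(μI - A) = 0.
Expanding along the first row, p(μ) = μ^3 + 13μ^2 + 42μ.
Rational-root test: μ = -7 gives p(-7) = 0.
Dividing by (μ + 7) leaves μ^2 + 6μ.
The quadratic factors as (μ + 6)·μ.
Eigenvalues: -7, -6, 0.

-7, -6, 0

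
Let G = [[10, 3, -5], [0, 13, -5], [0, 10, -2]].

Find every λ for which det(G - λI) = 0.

3, 8, 10

Compute the characteristic polynomial p(λ) = det(λI - G).
Expanding the 3×3 determinant: p(λ) = λ^3 - 21λ^2 + 134λ - 240.
Since p(3) = 0, λ = 3 is a root.
Dividing by (λ - 3) leaves λ^2 - 18λ + 80.
The quadratic factors as (λ - 8)·(λ - 10).
Eigenvalues: 3, 8, 10.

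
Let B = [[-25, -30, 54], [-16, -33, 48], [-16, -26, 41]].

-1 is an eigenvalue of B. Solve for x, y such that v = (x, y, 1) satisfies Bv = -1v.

We need (B + 1I)v = 0.
B + 1I = [[-24, -30, 54], [-16, -32, 48], [-16, -26, 42]].
Row 1: (-24)·x + (-30)·y + (54)·1 = 0
Row 2: (-16)·x + (-32)·y + (48)·1 = 0
Row 3: (-16)·x + (-26)·y + (42)·1 = 0
Solving gives x = 1, y = 1.
Check: B·(1, 1, 1) = (-1, -1, -1) = -1·(1, 1, 1).

1, 1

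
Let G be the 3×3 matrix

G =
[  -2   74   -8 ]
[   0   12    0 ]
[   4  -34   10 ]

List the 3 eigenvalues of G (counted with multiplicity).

2, 6, 12

Compute the characteristic polynomial p(λ) = det(λI - G).
Expanding the 3×3 determinant: p(λ) = λ^3 - 20λ^2 + 108λ - 144.
Rational-root test: λ = 2 gives p(2) = 0.
Factor out (λ - 2): p(λ) = (λ - 2)·(λ^2 - 18λ + 72).
The quadratic factors as (λ - 6)·(λ - 12).
Eigenvalues: 2, 6, 12.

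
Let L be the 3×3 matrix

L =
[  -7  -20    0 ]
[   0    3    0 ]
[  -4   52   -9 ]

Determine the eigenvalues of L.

The characteristic polynomial is p(t) = det(tI - L).
Expanding the 3×3 determinant: p(t) = t^3 + 13t^2 + 15t - 189.
Since p(-9) = 0, t = -9 is a root.
Factor out (t + 9): p(t) = (t + 9)·(t^2 + 4t - 21).
The quadratic factors as (t + 7)·(t - 3).
Eigenvalues: -9, -7, 3.

-9, -7, 3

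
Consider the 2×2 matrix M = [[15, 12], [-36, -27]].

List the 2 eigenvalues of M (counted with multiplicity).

-9, -3

det(M - λI) = (15 - λ)(-27 - λ) - (12)·(-36) = λ^2 + 12λ + 27.
This factors as (λ + 9)·(λ + 3) = 0.
Eigenvalues: -9, -3.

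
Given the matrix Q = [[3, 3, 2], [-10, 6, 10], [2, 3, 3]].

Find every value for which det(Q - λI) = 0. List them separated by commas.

1, 5, 6

Set up det(λI - Q) = 0.
Cofactor expansion gives p(λ) = λ^3 - 12λ^2 + 41λ - 30.
Rational-root test: λ = 1 gives p(1) = 0.
Dividing by (λ - 1) leaves λ^2 - 11λ + 30.
The quadratic factors as (λ - 5)·(λ - 6).
Eigenvalues: 1, 5, 6.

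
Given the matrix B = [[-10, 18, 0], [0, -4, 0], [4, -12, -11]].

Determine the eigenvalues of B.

The characteristic polynomial is p(s) = det(sI - B).
Cofactor expansion gives p(s) = s^3 + 25s^2 + 194s + 440.
Try s = -11: p(-11) = 0, so -11 is a root.
Factor out (s + 11): p(s) = (s + 11)·(s^2 + 14s + 40).
The quadratic factors as (s + 10)·(s + 4).
Eigenvalues: -11, -10, -4.

-11, -10, -4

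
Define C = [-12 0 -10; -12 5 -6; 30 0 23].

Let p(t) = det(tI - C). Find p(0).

p(0) = det(0·I − C) = det(−C) = (−1)^3·det(C).
det(C) = 120, so p(0) = -120.

-120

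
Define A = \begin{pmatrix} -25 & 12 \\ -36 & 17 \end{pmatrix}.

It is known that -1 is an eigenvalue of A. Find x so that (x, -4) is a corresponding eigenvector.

-2

We need (A + 1I)v = 0.
A + 1I = [[-24, 12], [-36, 18]].
Row 1: (-24)·x + (12)·-4 = 0
Row 2: (-36)·x + (18)·-4 = 0
Solving gives x = -2.
Check: A·(-2, -4) = (2, 4) = -1·(-2, -4).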